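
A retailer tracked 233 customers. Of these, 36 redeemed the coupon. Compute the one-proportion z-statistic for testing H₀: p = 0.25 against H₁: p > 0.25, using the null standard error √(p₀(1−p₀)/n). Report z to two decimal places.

The sample proportion is 36/233 = 0.15451.
Under H₀, SE = √(p₀(1−p₀)/n) = √(0.25·0.75/233) = √0.000804721 = 0.028368.
Test statistic: z = -0.09549/0.028368 = -3.37.

z = -3.37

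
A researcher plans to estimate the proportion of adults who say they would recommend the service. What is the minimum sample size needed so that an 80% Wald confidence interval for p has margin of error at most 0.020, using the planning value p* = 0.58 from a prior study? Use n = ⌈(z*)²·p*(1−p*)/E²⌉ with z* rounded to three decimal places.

n = 1001

The 80% critical value is z* = 1.282.
p*(1−p*) = 0.2436.
(z*)²·p*(1−p*)/E² = 1.643524·0.2436/0.000400 = 1000.906.
⌈1000.906⌉ = 1001.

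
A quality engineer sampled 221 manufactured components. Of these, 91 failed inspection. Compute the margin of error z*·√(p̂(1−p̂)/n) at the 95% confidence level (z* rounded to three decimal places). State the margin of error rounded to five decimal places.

The sample proportion is 91/221 = 0.41176.
SE = √(p̂(1−p̂)/n) = √(0.242215/221) = 0.033106.
z* = 1.960 at the 95% level.
So ME = 0.06489.

ME = 0.06489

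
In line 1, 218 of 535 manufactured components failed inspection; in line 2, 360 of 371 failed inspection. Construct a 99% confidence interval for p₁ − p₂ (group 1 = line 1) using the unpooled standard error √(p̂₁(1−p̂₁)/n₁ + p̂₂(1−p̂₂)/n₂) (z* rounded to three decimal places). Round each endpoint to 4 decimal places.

p̂₁ = 0.40748, p̂₂ = 0.97035, so the observed difference is -0.56287.
Unpooled SE = √(p̂₁(1−p̂₁)/n₁ + p̂₂(1−p̂₂)/n₂) = √(0.000451289 + 0.000077549) = 0.022996.
For 99% confidence, z* = 2.576. Margin of error = 0.05924.
CI: -0.56287 ± 0.05924 = (-0.6221, -0.5036).

(-0.6221, -0.5036)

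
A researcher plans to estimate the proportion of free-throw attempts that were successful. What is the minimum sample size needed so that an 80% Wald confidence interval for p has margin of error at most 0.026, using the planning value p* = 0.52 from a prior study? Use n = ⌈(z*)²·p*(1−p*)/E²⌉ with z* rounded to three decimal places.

z* = 1.282 at the 80% level.
p*(1−p*) = 0.2496.
Required n before rounding: 1.643524 × 0.2496 / 0.026² = 606.840.
⌈606.840⌉ = 607.

n = 607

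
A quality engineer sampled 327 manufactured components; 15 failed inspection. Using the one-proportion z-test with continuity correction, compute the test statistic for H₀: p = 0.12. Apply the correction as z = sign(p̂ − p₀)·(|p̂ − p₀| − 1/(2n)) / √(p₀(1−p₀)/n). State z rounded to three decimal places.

Sample proportion p̂ = 15/327 = 0.04587. p̂ − p₀ = -0.074128.
1/(2n) = 0.001529.
Corrected numerator: |-0.074128| − 0.001529 = 0.072599.
Null standard error: √(0.12·0.88/327) = √0.000322936 = 0.017970.
z = −0.072599/0.017970 = -4.040.

z = -4.040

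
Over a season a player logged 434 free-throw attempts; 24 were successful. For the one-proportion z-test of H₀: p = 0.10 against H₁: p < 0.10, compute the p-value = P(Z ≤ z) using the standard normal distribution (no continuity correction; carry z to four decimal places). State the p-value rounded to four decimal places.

p-value = 0.0010

The sample proportion is 24/434 = 0.05530.
Null standard error: √(0.10·0.90/434) = √0.000207373 = 0.014400.
z = (p̂ − p₀)/SE = (24/434 − 0.10)/0.014400 ≈ -3.1041.
From the standard normal, P(Z ≤ z) = 0.0010.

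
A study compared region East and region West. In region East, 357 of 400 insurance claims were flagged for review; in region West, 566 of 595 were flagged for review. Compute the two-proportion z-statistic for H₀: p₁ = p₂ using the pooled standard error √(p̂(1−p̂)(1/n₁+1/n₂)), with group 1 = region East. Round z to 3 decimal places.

Sample proportions: p̂₁ = 357/400 = 0.89250 and p̂₂ = 566/595 = 0.95126.
Pooled p̂ = (357+566)/(400+595) = 923/995 = 0.92764.
Pooled SE = √[0.0671256·0.00418067] ≈ 0.016752.
z = (p̂₁ − p̂₂)/SE = (0.89250 − 0.95126)/0.016752 = -0.05876/0.016752 = -3.508.

z = -3.508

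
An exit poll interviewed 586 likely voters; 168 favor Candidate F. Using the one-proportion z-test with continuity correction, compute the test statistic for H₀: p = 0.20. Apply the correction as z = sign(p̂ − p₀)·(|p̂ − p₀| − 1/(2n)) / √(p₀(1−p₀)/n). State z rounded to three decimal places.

z = 5.195

p̂ = 168/586 = 0.28669. p̂ − p₀ = 0.086689.
1/(2n) = 0.000853.
Corrected numerator: |0.086689| − 0.000853 = 0.085836.
Null standard error: √(0.20·0.80/586) = √0.000273038 = 0.016524.
z = (+)0.085836/0.016524 = 5.195.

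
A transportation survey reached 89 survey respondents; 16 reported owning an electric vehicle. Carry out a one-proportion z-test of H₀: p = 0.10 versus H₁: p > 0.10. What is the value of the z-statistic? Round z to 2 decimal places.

z = 2.51

Sample proportion p̂ = 16/89 = 0.17978.
SE₀ = √(0.10·0.90/89) = 0.031800.
z = (p̂ − p₀)/SE = (0.17978 − 0.10)/0.031800 = 2.51.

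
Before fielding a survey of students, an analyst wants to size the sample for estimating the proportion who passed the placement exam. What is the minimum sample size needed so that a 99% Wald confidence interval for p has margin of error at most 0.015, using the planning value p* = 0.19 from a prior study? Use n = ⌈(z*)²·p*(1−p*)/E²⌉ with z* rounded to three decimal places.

n = 4539

The 99% critical value is z* = 2.576.
p*(1−p*) = 0.1539.
(z*)²·p*(1−p*)/E² = 6.635776·0.1539/0.000225 = 4538.871.
Rounding up, n = 4539.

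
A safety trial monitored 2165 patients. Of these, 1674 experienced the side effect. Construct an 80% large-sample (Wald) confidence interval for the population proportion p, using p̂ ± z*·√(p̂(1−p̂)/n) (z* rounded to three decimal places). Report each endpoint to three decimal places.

(0.762, 0.785)

The sample proportion is 1674/2165 = 0.77321.
Standard error of p̂: √(0.175356/2165) = √0.000080996 = 0.009000.
z* = 1.282 at the 80% level.
Margin of error: 1.282 × 0.009000 = 0.01154.
CI: 0.77321 ± 0.01154 = (0.762, 0.785).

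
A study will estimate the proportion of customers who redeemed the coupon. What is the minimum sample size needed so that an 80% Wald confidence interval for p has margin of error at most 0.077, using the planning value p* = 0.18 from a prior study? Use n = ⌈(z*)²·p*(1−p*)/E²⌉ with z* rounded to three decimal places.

z* = 1.282 at the 80% level.
p*(1−p*) = 0.1476.
Required n before rounding: 1.643524 × 0.1476 / 0.077² = 40.915.
⌈40.915⌉ = 41.

n = 41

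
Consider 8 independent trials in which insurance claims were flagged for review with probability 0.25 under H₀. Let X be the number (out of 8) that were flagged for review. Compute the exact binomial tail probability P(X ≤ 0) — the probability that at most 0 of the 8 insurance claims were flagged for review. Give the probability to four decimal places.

X ~ Binomial(n=8, p=0.25).
P(X ≤ 0) = C(8,0)·0.25^0·0.75^8.
= 0.100113 = 0.1001.

P = 0.1001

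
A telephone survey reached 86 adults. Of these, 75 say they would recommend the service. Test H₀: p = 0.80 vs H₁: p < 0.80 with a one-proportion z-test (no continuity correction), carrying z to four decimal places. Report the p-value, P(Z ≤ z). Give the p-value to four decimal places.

p̂ = 75/86 = 0.87209.
Under H₀, SE = √(p₀(1−p₀)/n) = √(0.80·0.20/86) = √0.001860465 = 0.043133.
Test statistic (full precision, shown to 4 dp): z = (75/86 − 0.80)/SE₀ ≈ 1.6714.
p-value = P(Z ≤ z) with z = 1.6714 → 0.9527.

p-value = 0.9527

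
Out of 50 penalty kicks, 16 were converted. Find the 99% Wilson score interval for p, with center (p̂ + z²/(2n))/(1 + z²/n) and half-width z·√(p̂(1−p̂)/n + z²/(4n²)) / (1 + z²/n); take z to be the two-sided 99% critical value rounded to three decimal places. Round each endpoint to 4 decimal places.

(0.1800, 0.5021)

p̂ = 16/50 = 0.32000; z = 2.576, so z² = 6.635776.
Denominator 1 + z²/n = 1 + 6.635776/50 = 1.132716.
Center = (0.32000 + 0.066358)/1.132716 = 0.34109.
Radicand: p̂(1−p̂)/n + z²/(4n²) = 0.004352000 + 0.000663578 = 0.005015578.
Half-width = z·√(radicand)/denom = 2.576·0.070821/1.132716 = 0.16106.
So the interval runs from 0.1800 to 0.5021.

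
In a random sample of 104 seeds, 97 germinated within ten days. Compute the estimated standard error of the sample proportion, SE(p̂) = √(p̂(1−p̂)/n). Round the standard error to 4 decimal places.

p̂ = 97/104 = 0.93269.
p̂(1−p̂) = 0.062779.
SE = √(0.062779/104) = √0.000603644 = 0.0246.

SE = 0.0246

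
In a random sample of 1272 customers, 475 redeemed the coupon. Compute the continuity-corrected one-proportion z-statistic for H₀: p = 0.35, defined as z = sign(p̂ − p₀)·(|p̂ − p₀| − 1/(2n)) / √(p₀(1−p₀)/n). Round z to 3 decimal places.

With x = 475 successes in n = 1272, p̂ = 0.37343. p̂ − p₀ = 0.023428.
Continuity correction 1/(2n) = 1/2544 = 0.000393.
Corrected numerator: |0.023428| − 0.000393 = 0.023035.
Under H₀, SE = √(p₀(1−p₀)/n) = √(0.35·0.65/1272) = √0.000178852 = 0.013374.
z = +0.023035/0.013374 = 1.722.

z = 1.722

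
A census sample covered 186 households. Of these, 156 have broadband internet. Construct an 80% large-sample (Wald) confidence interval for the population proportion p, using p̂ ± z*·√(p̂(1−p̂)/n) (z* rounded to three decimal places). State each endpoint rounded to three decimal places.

(0.804, 0.873)

The sample proportion is 156/186 = 0.83871.
SE = √(p̂(1−p̂)/n) = √(0.135276/186) = 0.026968.
z* = 1.282 at the 80% level.
Margin = 1.282·0.026968 = 0.03457.
Interval: 0.83871 ± 0.03457 → (0.804, 0.873).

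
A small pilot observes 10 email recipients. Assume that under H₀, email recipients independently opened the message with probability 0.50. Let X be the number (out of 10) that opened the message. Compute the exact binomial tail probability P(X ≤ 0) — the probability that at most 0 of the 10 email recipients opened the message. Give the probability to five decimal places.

X ~ Binomial(n=10, p=0.50).
P(X ≤ 0) = C(10,0)·0.50^0·0.50^10.
= 0.000977 = 0.00098.

P = 0.00098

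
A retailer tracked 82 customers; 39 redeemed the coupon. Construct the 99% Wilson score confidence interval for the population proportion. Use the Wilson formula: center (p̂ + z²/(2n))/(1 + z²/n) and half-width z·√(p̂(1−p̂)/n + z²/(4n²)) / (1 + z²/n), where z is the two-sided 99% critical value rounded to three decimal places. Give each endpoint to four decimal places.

p̂ = 39/82 = 0.47561; z = 2.576, so z² = 6.635776.
Denominator 1 + z²/n = 1 + 6.635776/82 = 1.080924.
Center = (0.47561 + 0.040462)/1.080924 = 0.47744.
Radicand: p̂(1−p̂)/n + z²/(4n²) = 0.003041526 + 0.000246720 = 0.003288246.
Half-width = 2.576·√0.003288246/1.080924 = 0.13666.
CI: 0.47744 ± 0.13666 = (0.3408, 0.6141).

(0.3408, 0.6141)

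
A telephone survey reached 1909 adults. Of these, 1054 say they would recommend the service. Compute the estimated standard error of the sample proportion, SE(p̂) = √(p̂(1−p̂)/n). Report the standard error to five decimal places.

SE = 0.01138

With x = 1054 successes in n = 1909, p̂ = 0.55212.
p̂(1−p̂) = 0.55212·0.44788 = 0.247284.
Dividing by n and taking the root: √0.000129536 = 0.01138.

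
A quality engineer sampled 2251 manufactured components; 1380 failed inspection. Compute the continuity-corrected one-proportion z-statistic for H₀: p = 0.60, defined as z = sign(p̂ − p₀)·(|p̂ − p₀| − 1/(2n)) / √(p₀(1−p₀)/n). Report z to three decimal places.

z = 1.243

With x = 1380 successes in n = 2251, p̂ = 0.61306. p̂ − p₀ = 0.013061.
1/(2n) = 0.000222.
Corrected numerator: |0.013061| − 0.000222 = 0.012839.
Under H₀, SE = √(p₀(1−p₀)/n) = √(0.60·0.40/2251) = √0.000106619 = 0.010326.
z = (+)0.012839/0.010326 = 1.243.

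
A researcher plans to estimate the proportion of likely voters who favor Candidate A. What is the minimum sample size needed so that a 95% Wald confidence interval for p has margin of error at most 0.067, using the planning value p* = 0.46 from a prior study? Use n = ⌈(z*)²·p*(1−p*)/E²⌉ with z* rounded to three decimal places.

n = 213

For 95% confidence, z* = 1.960.
p*(1−p*) = 0.2484.
Required n before rounding: 3.841600 × 0.2484 / 0.067² = 212.576.
⌈212.576⌉ = 213.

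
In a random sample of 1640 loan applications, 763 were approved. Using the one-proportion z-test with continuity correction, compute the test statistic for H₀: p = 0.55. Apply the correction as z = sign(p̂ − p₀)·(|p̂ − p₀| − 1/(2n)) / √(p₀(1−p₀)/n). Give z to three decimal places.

z = -6.874

With x = 763 successes in n = 1640, p̂ = 0.46524. p̂ − p₀ = -0.084756.
Continuity correction 1/(2n) = 1/3280 = 0.000305.
Corrected numerator: |-0.084756| − 0.000305 = 0.084451.
SE₀ = √(0.55·0.45/1640) = 0.012285.
z = (−)0.084451/0.012285 = -6.874.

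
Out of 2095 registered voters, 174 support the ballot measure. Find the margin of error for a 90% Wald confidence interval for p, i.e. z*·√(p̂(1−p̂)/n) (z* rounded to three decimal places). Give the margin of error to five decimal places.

ME = 0.00992

With x = 174 successes in n = 2095, p̂ = 0.08305.
Standard error of p̂: √(0.076157/2095) = √0.000036352 = 0.006029.
z* = 1.645 at the 90% level.
ME = 1.645·0.006029 = 0.00992.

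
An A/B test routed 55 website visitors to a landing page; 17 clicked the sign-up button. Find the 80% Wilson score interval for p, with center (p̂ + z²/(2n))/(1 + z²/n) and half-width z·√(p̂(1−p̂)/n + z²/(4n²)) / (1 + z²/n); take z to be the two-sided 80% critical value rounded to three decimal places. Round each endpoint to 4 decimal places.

(0.2357, 0.3935)

p̂ = 17/55 = 0.30909; z = 1.282, so z² = 1.643524.
1 + z²/n = 1.029882.
Center = (0.30909 + 0.014941)/1.029882 = 0.31463.
Radicand: p̂(1−p̂)/n + z²/(4n²) = 0.003882795 + 0.000135828 = 0.004018623.
Half-width = z·√(radicand)/denom = 1.282·0.063393/1.029882 = 0.07891.
CI: 0.31463 ± 0.07891 = (0.2357, 0.3935).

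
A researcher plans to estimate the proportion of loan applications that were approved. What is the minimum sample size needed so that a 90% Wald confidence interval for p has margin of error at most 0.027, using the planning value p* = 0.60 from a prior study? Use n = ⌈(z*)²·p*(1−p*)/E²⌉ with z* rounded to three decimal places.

n = 891

z* = 1.645 at the 90% level.
p*(1−p*) = 0.60·0.40 = 0.2400.
Required n before rounding: 2.706025 × 0.2400 / 0.027² = 890.872.
Rounding up, n = 891.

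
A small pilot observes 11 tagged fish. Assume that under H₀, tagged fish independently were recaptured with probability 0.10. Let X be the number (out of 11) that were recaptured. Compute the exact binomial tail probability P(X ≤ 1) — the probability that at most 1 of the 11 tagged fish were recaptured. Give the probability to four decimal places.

P = 0.6974

X is binomial with n = 11 and p = 0.10.
P(X ≤ 1) = C(11,0)·0.10^0·0.90^11 + C(11,1)·0.10^1·0.90^10.
= 0.313811 + 0.383546 = 0.6974.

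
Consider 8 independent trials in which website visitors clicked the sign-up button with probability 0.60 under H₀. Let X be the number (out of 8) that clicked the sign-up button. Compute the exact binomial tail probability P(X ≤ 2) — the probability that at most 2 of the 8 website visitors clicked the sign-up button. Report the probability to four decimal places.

P = 0.0498

X ~ Binomial(n=8, p=0.60).
P(X ≤ 2) = C(8,0)·0.60^0·0.40^8 + C(8,1)·0.60^1·0.40^7 + C(8,2)·0.60^2·0.40^6.
= 0.000655 + 0.007864 + 0.041288 = 0.0498.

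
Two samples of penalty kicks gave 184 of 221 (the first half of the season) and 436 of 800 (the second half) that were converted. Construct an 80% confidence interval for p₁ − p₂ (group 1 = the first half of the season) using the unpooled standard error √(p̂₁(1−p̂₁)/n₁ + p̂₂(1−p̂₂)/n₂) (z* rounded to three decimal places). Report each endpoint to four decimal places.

(0.2483, 0.3269)

p̂₁ = 0.83258, p̂₂ = 0.54500, so the observed difference is 0.28758.
Unpooled SE = √(p̂₁(1−p̂₁)/n₁ + p̂₂(1−p̂₂)/n₂) = √(0.000630729 + 0.000309969) = 0.030671.
The 80% critical value is z* = 1.282. Margin = 1.282·0.030671 = 0.03932.
So the interval runs from 0.2483 to 0.3269.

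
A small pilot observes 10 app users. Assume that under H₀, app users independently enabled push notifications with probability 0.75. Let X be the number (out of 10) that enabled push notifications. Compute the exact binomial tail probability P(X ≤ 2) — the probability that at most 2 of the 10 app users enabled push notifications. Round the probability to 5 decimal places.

X ~ Binomial(n=10, p=0.75).
P(X ≤ 2) = C(10,0)·0.75^0·0.25^10 + C(10,1)·0.75^1·0.25^9 + C(10,2)·0.75^2·0.25^8.
= 0.000001 + 0.000029 + 0.000386 = 0.00042.

P = 0.00042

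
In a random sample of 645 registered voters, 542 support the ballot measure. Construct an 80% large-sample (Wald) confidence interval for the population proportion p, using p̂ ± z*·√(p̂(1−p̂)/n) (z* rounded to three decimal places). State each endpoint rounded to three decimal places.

(0.822, 0.859)

With x = 542 successes in n = 645, p̂ = 0.84031.
SE = √(p̂(1−p̂)/n) = √(0.134189/645) = 0.014424.
For 80% confidence, z* = 1.282.
Margin of error: 1.282 × 0.014424 = 0.01849.
CI: 0.84031 ± 0.01849 = (0.822, 0.859).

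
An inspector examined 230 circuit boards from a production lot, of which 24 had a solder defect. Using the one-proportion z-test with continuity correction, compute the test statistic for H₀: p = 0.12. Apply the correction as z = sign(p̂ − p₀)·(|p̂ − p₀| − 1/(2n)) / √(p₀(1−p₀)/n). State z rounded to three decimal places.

z = -0.629

p̂ = 24/230 = 0.10435. p̂ − p₀ = -0.015652.
Continuity correction 1/(2n) = 1/460 = 0.002174.
Corrected numerator: |-0.015652| − 0.002174 = 0.013478.
Null standard error: √(0.12·0.88/230) = √0.000459130 = 0.021427.
z = −0.013478/0.021427 = -0.629.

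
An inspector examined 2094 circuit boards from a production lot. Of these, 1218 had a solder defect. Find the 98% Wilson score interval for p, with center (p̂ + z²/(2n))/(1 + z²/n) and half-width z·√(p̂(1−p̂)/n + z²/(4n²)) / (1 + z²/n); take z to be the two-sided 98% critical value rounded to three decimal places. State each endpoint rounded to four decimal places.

(0.5564, 0.6065)

p̂ = 1218/2094 = 0.58166; z = 2.326, so z² = 5.410276.
Denominator 1 + z²/n = 1 + 5.410276/2094 = 1.002584.
Adjusted center: (0.58166 + z²/(2n))/1.002584 = 0.58145.
Radicand: p̂(1−p̂)/n + z²/(4n²) = 0.000116204 + 0.000000308 = 0.000116512.
Half-width = z·√(radicand)/denom = 2.326·0.010794/1.002584 = 0.02504.
CI: 0.58145 ± 0.02504 = (0.5564, 0.6065).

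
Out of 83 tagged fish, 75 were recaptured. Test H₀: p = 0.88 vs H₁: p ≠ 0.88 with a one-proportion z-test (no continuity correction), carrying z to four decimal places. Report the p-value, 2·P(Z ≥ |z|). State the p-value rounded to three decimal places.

p-value = 0.508

Sample proportion p̂ = 75/83 = 0.90361.
SE₀ = √(0.88·0.12/83) = 0.035669.
Test statistic (full precision, shown to 4 dp): z = (75/83 − 0.88)/SE₀ ≈ 0.6620.
From the standard normal, 2·P(Z ≥ |z|) = 0.508.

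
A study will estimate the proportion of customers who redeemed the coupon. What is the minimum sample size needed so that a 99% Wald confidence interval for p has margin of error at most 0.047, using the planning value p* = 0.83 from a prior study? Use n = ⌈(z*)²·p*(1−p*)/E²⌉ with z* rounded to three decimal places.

n = 424

The 99% critical value is z* = 2.576.
p*(1−p*) = 0.1411.
(z*)²·p*(1−p*)/E² = 6.635776·0.1411/0.002209 = 423.861.
⌈423.861⌉ = 424.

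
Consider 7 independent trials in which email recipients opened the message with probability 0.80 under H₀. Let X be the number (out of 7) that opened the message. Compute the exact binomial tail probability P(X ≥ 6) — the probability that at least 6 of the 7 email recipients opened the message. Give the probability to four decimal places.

X ~ Binomial(n=7, p=0.80).
P(X ≥ 6) = C(7,6)·0.80^6·0.20^1 + C(7,7)·0.80^7·0.20^0.
= 0.367002 + 0.209715 = 0.5767.

P = 0.5767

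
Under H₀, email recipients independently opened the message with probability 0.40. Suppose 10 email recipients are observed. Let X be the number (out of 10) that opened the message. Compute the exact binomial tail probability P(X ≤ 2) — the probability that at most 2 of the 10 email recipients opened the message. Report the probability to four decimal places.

X is binomial with n = 10 and p = 0.40.
P(X ≤ 2) = C(10,0)·0.40^0·0.60^10 + C(10,1)·0.40^1·0.60^9 + C(10,2)·0.40^2·0.60^8.
= 0.006047 + 0.040311 + 0.120932 = 0.1673.

P = 0.1673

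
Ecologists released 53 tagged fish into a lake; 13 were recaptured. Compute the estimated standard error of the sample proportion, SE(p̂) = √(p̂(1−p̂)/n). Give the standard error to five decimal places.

Sample proportion p̂ = 13/53 = 0.24528.
p̂(1−p̂) = 0.185118.
Dividing by n and taking the root: √0.003492792 = 0.05910.

SE = 0.05910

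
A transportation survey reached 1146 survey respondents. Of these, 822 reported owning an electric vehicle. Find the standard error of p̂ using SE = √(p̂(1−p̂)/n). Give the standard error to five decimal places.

SE = 0.01330

p̂ = 822/1146 = 0.71728.
p̂(1−p̂) = 0.202789.
SE = √(0.202789/1146) = √0.000176954 = 0.01330.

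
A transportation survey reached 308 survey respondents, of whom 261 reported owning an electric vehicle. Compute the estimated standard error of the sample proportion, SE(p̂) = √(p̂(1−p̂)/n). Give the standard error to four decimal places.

p̂ = 261/308 = 0.84740.
p̂(1−p̂) = 0.84740·0.15260 = 0.129313.
Dividing by n and taking the root: √0.000419847 = 0.0205.

SE = 0.0205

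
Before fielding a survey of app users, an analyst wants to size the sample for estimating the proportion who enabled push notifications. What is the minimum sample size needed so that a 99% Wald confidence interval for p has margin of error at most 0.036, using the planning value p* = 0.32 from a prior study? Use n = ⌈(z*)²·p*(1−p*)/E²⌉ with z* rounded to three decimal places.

n = 1115

z* = 2.576 at the 99% level.
p*(1−p*) = 0.32·0.68 = 0.2176.
Required n before rounding: 6.635776 × 0.2176 / 0.036² = 1114.155.
⌈1114.155⌉ = 1115.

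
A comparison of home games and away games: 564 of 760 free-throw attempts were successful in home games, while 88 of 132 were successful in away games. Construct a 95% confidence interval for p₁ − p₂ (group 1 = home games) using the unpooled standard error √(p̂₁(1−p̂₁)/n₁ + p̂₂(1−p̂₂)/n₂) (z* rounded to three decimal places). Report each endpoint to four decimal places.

p̂₁ = 564/760 = 0.74211, p̂₂ = 88/132 = 0.66667; p̂₁ − p̂₂ = 0.07544.
SE = √(0.000251822 + 0.001683502) = √0.001935324 = 0.043992.
The 95% critical value is z* = 1.960. Margin of error = 0.08622.
So the interval runs from -0.0108 to 0.1617.

(-0.0108, 0.1617)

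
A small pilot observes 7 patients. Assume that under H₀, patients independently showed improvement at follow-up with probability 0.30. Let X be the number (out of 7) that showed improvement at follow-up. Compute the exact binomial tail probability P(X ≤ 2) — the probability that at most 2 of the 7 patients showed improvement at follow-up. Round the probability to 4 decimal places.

P = 0.6471

X is binomial with n = 7 and p = 0.30.
P(X ≤ 2) = C(7,0)·0.30^0·0.70^7 + C(7,1)·0.30^1·0.70^6 + C(7,2)·0.30^2·0.70^5.
= 0.082354 + 0.247063 + 0.317652 = 0.6471.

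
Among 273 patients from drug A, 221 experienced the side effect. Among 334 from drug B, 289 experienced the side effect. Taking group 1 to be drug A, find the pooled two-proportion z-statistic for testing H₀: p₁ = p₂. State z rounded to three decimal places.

z = -1.865

Sample proportions: p̂₁ = 221/273 = 0.80952 and p̂₂ = 289/334 = 0.86527.
Pooled p̂ = (221+289)/(273+334) = 510/607 = 0.84020.
SE = √[p̂(1−p̂)(1/n₁+1/n₂)] = √[0.84020·0.15980·(1/273+1/334)] ≈ 0.029897.
z = (p̂₁ − p̂₂)/SE = (0.80952 − 0.86527)/0.029897 = -0.05575/0.029897 = -1.865.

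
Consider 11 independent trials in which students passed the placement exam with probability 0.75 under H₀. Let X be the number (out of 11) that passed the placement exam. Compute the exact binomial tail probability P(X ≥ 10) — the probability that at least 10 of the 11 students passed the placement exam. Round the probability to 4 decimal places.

X is binomial with n = 11 and p = 0.75.
P(X ≥ 10) = C(11,10)·0.75^10·0.25^1 + C(11,11)·0.75^11·0.25^0.
= 0.154862 + 0.042235 = 0.1971.

P = 0.1971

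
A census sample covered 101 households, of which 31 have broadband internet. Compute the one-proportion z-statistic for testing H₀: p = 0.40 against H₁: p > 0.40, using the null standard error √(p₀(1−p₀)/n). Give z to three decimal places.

p̂ = 31/101 = 0.30693.
Under H₀, SE = √(p₀(1−p₀)/n) = √(0.40·0.60/101) = √0.002376238 = 0.048747.
z = (0.30693 − 0.40)/0.048747 = -0.09307/0.048747 = -1.909.

z = -1.909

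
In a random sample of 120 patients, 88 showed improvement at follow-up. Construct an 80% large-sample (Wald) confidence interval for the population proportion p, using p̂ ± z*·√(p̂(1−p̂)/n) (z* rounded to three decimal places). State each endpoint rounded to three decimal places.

The sample proportion is 88/120 = 0.73333.
Standard error of p̂: √(0.195556/120) = √0.001629630 = 0.040369.
For 80% confidence, z* = 1.282.
Margin = 1.282·0.040369 = 0.05175.
So the interval runs from 0.682 to 0.785.

(0.682, 0.785)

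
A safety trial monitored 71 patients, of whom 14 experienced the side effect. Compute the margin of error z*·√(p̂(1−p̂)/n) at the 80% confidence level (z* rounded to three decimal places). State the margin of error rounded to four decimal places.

ME = 0.0605

Sample proportion p̂ = 14/71 = 0.19718.
SE = √(p̂(1−p̂)/n) = √(0.158302/71) = 0.047219.
The 80% critical value is z* = 1.282.
So ME = 0.0605.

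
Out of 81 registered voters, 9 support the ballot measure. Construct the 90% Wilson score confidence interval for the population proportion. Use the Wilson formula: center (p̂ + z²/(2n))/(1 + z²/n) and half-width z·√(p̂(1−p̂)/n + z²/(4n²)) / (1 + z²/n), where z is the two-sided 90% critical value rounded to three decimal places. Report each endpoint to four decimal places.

(0.0658, 0.1816)

Here p̂ = 9/81 = 0.11111 and z = 1.645 (z² = 2.706025).
Denominator 1 + z²/n = 1 + 2.706025/81 = 1.033408.
Adjusted center: (0.11111 + z²/(2n))/1.033408 = 0.12368.
Radicand: p̂(1−p̂)/n + z²/(4n²) = 0.001219326 + 0.000103110 = 0.001322436.
Half-width = z·√(radicand)/denom = 1.645·0.036365/1.033408 = 0.05789.
Interval: 0.12368 ± 0.05789 → (0.0658, 0.1816).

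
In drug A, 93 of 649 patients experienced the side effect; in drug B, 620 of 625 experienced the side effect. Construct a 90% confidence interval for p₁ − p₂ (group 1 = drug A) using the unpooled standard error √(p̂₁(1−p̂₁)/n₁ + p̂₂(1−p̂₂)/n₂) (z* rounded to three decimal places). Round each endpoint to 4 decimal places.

(-0.8721, -0.8253)

p̂₁ = 0.14330, p̂₂ = 0.99200, so the observed difference is -0.84870.
Unpooled SE = √(p̂₁(1−p̂₁)/n₁ + p̂₂(1−p̂₂)/n₂) = √(0.000189158 + 0.000012698) = 0.014208.
z* = 1.645 at the 90% level. Margin of error = 0.02337.
Interval: -0.84870 ± 0.02337 → (-0.8721, -0.8253).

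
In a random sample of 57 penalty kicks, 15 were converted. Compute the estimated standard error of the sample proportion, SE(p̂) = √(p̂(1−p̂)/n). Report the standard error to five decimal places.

With x = 15 successes in n = 57, p̂ = 0.26316.
p̂(1−p̂) = 0.26316·0.73684 = 0.193907.
SE = √(0.193907/57) = √0.003401877 = 0.05833.

SE = 0.05833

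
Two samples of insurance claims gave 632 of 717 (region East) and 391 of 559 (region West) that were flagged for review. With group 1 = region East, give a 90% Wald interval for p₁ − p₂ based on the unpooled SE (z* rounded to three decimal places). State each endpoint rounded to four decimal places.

(0.1444, 0.2196)

p̂₁ = 0.88145, p̂₂ = 0.69946, so the observed difference is 0.18199.
Unpooled SE = √(p̂₁(1−p̂₁)/n₁ + p̂₂(1−p̂₂)/n₂) = √(0.000145740 + 0.000376054) = 0.022843.
The 90% critical value is z* = 1.645. Margin of error = 0.03758.
CI: 0.18199 ± 0.03758 = (0.1444, 0.2196).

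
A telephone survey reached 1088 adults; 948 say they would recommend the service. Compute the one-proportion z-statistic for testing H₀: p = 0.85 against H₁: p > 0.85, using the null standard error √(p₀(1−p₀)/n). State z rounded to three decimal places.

z = 1.970

p̂ = 948/1088 = 0.87132.
Under H₀, SE = √(p₀(1−p₀)/n) = √(0.85·0.15/1088) = √0.000117187 = 0.010825.
z = (p̂ − p₀)/SE = (0.87132 − 0.85)/0.010825 = 1.970.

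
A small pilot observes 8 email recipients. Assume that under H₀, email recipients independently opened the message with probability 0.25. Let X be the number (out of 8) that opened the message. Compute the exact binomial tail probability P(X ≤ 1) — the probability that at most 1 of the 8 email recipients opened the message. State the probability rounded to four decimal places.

P = 0.3671

X is binomial with n = 8 and p = 0.25.
P(X ≤ 1) = C(8,0)·0.25^0·0.75^8 + C(8,1)·0.25^1·0.75^7.
= 0.100113 + 0.266968 = 0.3671.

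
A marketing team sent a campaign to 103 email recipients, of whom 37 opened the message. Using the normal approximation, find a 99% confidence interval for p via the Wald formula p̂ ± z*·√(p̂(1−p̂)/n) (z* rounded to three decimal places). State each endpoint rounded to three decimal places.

(0.237, 0.481)

The sample proportion is 37/103 = 0.35922.
Standard error of p̂: √(0.230182/103) = √0.002234776 = 0.047273.
For 99% confidence, z* = 2.576.
Margin = 2.576·0.047273 = 0.12178.
CI: 0.35922 ± 0.12178 = (0.237, 0.481).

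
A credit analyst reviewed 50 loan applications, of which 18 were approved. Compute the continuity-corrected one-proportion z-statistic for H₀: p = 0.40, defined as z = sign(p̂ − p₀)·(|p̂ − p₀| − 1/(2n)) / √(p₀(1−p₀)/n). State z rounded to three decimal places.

z = -0.433

Sample proportion p̂ = 18/50 = 0.36000. p̂ − p₀ = -0.040000.
Continuity correction 1/(2n) = 1/100 = 0.010000.
Corrected numerator: |-0.040000| − 0.010000 = 0.030000.
Under H₀, SE = √(p₀(1−p₀)/n) = √(0.40·0.60/50) = √0.004800000 = 0.069282.
z = (−)0.030000/0.069282 = -0.433.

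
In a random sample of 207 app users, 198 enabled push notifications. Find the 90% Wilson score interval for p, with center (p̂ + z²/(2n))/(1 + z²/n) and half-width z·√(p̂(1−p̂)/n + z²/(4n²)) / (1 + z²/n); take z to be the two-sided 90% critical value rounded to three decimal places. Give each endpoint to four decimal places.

Here p̂ = 198/207 = 0.95652 and z = 1.645 (z² = 2.706025).
Denominator 1 + z²/n = 1 + 2.706025/207 = 1.013073.
Center = (0.95652 + 0.006536)/1.013073 = 0.95063.
Radicand: p̂(1−p̂)/n + z²/(4n²) = 0.000200908 + 0.000015788 = 0.000216696.
Half-width = 1.645·√0.000216696/1.013073 = 0.02390.
So the interval runs from 0.9267 to 0.9745.

(0.9267, 0.9745)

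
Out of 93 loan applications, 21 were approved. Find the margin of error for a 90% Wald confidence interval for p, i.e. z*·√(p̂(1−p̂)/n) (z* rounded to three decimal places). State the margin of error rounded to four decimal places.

ME = 0.0713

With x = 21 successes in n = 93, p̂ = 0.22581.
SE = √(p̂(1−p̂)/n) = √(0.174818/93) = 0.043356.
For 90% confidence, z* = 1.645.
So ME = 0.0713.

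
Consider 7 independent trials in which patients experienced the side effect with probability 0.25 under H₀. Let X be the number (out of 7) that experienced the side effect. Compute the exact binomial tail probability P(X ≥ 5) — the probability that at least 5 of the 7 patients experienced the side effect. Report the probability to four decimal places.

P = 0.0129

X ~ Binomial(n=7, p=0.25).
P(X ≥ 5) = C(7,5)·0.25^5·0.75^2 + C(7,6)·0.25^6·0.75^1 + C(7,7)·0.25^7·0.75^0.
= 0.011536 + 0.001282 + 0.000061 = 0.0129.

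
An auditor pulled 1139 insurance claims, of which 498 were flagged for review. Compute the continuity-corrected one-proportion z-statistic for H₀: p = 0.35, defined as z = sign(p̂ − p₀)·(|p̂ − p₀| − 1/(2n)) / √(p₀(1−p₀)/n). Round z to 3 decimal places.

With x = 498 successes in n = 1139, p̂ = 0.43723. p̂ − p₀ = 0.087226.
Continuity correction 1/(2n) = 1/2278 = 0.000439.
Corrected numerator: |0.087226| − 0.000439 = 0.086787.
Null standard error: √(0.35·0.65/1139) = √0.000199737 = 0.014133.
z = +0.086787/0.014133 = 6.141.

z = 6.141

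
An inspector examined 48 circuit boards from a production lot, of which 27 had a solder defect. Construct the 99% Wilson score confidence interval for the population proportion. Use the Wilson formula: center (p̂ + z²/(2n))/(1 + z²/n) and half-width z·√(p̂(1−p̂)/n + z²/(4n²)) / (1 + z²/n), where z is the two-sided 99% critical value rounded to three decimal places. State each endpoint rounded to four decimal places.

p̂ = 27/48 = 0.56250; z = 2.576, so z² = 6.635776.
1 + z²/n = 1.138245.
Center = (0.56250 + 0.069123)/1.138245 = 0.55491.
Radicand: p̂(1−p̂)/n + z²/(4n²) = 0.005126953 + 0.000720028 = 0.005846981.
Half-width = z·√(radicand)/denom = 2.576·0.076466/1.138245 = 0.17305.
CI: 0.55491 ± 0.17305 = (0.3819, 0.7280).

(0.3819, 0.7280)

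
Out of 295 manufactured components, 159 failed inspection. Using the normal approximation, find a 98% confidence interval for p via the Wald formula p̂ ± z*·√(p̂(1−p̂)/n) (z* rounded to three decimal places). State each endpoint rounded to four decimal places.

(0.4715, 0.6065)

Sample proportion p̂ = 159/295 = 0.53898.
SE = √(p̂(1−p̂)/n) = √(0.248480/295) = 0.029023.
The 98% critical value is z* = 2.326.
Margin of error: 2.326 × 0.029023 = 0.06751.
CI: 0.53898 ± 0.06751 = (0.4715, 0.6065).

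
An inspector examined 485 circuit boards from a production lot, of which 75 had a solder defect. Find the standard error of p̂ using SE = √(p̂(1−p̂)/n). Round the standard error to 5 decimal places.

p̂ = 75/485 = 0.15464.
p̂(1−p̂) = 0.130726.
SE = √(0.130726/485) = √0.000269538 = 0.01642.

SE = 0.01642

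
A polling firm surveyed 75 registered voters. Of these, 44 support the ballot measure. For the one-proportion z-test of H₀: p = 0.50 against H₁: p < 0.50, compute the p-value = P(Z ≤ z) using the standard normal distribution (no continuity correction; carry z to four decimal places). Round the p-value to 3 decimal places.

Sample proportion p̂ = 44/75 = 0.58667.
SE₀ = √(0.50·0.50/75) = 0.057735.
z = (p̂ − p₀)/SE = (44/75 − 0.50)/0.057735 ≈ 1.5011.
p-value = P(Z ≤ z) with z = 1.5011 → 0.933.

p-value = 0.933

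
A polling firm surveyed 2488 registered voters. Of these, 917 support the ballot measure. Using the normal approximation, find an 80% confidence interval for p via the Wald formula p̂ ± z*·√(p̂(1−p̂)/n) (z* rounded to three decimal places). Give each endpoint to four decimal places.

(0.3562, 0.3810)

Sample proportion p̂ = 917/2488 = 0.36857.
SE = √(p̂(1−p̂)/n) = √(0.232726/2488) = 0.009672.
For 80% confidence, z* = 1.282.
Margin = 1.282·0.009672 = 0.01240.
Interval: 0.36857 ± 0.01240 → (0.3562, 0.3810).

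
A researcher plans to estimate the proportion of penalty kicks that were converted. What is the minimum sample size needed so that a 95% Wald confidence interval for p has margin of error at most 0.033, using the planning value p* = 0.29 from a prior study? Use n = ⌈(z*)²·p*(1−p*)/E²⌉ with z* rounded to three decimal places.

z* = 1.960 at the 95% level.
p*(1−p*) = 0.29·0.71 = 0.2059.
Required n before rounding: 3.841600 × 0.2059 / 0.033² = 726.341.
Rounding up, n = 727.

n = 727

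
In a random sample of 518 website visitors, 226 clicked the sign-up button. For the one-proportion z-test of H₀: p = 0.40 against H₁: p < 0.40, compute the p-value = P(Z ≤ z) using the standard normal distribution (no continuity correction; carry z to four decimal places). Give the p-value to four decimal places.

p-value = 0.9541

With x = 226 successes in n = 518, p̂ = 0.43629.
Under H₀, SE = √(p₀(1−p₀)/n) = √(0.40·0.60/518) = √0.000463320 = 0.021525.
Test statistic (full precision, shown to 4 dp): z = (226/518 − 0.40)/SE₀ ≈ 1.6861.
p-value = P(Z ≤ z) with z = 1.6861 → 0.9541.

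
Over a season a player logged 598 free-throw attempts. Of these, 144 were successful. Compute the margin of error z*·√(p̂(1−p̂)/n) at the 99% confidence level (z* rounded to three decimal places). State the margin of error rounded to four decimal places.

Sample proportion p̂ = 144/598 = 0.24080.
Standard error of p̂: √(0.182817/598) = √0.000305714 = 0.017485.
For 99% confidence, z* = 2.576.
Margin of error = z*·SE = 2.576 × 0.017485 = 0.0450.

ME = 0.0450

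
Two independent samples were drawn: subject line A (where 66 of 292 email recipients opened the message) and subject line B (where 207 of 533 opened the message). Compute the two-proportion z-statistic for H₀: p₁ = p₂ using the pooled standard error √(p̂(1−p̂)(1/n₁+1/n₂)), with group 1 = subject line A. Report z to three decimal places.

p̂₁ = 66/292 = 0.22603, p̂₂ = 207/533 = 0.38837.
Pooling: p̂ = 273/825 = 0.33091.
Pooled SE = √[0.2214083·0.00530083] ≈ 0.034259.
z = -0.16234/0.034259 = -4.739.

z = -4.739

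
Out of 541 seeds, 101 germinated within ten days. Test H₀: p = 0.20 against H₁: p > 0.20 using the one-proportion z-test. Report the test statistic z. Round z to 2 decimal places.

z = -0.77

The sample proportion is 101/541 = 0.18669.
Null standard error: √(0.20·0.80/541) = √0.000295749 = 0.017197.
Test statistic: z = -0.01331/0.017197 = -0.77.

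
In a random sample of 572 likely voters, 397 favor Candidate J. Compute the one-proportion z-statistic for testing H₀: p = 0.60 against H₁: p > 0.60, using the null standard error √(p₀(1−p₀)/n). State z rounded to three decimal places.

The sample proportion is 397/572 = 0.69406.
Under H₀, SE = √(p₀(1−p₀)/n) = √(0.60·0.40/572) = √0.000419580 = 0.020484.
Test statistic: z = 0.09406/0.020484 = 4.592.

z = 4.592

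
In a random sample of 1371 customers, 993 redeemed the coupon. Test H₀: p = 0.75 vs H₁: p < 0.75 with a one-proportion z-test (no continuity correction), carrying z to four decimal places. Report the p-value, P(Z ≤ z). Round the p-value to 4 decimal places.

The sample proportion is 993/1371 = 0.72429.
SE₀ = √(0.75·0.25/1371) = 0.011695.
Test statistic (full precision, shown to 4 dp): z = (993/1371 − 0.75)/SE₀ ≈ -2.1986.
From the standard normal, P(Z ≤ z) = 0.0140.

p-value = 0.0140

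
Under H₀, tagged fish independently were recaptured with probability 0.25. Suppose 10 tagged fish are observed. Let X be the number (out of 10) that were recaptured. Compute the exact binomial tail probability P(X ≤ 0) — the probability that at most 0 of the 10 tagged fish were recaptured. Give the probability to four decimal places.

P = 0.0563

X is binomial with n = 10 and p = 0.25.
P(X ≤ 0) = C(10,0)·0.25^0·0.75^10.
= 0.056314 = 0.0563.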